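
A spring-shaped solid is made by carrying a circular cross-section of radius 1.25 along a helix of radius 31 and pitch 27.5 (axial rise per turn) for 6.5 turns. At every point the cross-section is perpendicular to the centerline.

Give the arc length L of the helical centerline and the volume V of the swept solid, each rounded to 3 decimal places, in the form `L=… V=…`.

L=1278.618 V=6276.402

2πR = 2π·31 = 194.778745
per-turn = √(194.778745² + 27.5²) = √(37938.7593 + 756.25) = √38695.0093 = 196.710471
L = 6.5 × 196.710471 = 1278.618060
V = π·1.25² × L = 4.908739 × 1278.618060 = 6276.401726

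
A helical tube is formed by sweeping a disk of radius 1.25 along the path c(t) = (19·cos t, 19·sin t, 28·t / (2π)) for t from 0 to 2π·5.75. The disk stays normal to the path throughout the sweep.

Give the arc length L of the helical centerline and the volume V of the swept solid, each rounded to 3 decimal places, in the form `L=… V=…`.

L=705.066 V=3460.985

2πR = 2π·19 = 119.380521
per-turn = √(119.380521² + 28²) = √(14251.7088 + 784) = √15035.7088 = 122.620181
L = 5.75 × 122.620181 = 705.066040
V = π·1.25² × L = 4.908739 × 705.066040 = 3460.984830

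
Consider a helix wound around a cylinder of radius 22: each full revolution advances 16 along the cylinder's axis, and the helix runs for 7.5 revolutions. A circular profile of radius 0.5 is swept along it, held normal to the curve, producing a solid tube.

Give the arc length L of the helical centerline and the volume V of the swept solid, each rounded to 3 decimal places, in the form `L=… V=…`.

L=1043.647 V=819.679

2πR = 2π·22 = 138.230077
per-turn = √(138.230077² + 16²) = √(19107.5541 + 256) = √19363.5541 = 139.152988
L = 7.5 × 139.152988 = 1043.647411
V = π·0.5² × L = 0.785398 × 1043.647411 = 819.678760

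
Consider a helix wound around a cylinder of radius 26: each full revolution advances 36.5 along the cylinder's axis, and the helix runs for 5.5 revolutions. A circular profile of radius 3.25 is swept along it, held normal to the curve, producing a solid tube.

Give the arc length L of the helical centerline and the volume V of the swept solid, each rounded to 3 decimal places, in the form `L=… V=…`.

2πR = 2π·26 = 163.362818
per-turn = √(163.362818² + 36.5²) = √(26687.4103 + 1332.25) = √28019.6603 = 167.390741
L = 5.5 × 167.390741 = 920.649078
V = π·3.25² × L = 33.183072 × 920.649078 = 30549.965000

L=920.649 V=30549.965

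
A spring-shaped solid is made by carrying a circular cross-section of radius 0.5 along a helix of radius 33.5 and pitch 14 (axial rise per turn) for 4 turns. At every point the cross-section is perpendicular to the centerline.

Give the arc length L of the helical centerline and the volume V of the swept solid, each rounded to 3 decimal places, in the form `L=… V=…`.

2πR = 2π·33.5 = 210.486708
per-turn = √(210.486708² + 14²) = √(44304.6542 + 196) = √44500.6542 = 210.951782
L = 4 × 210.951782 = 843.807126
V = π·0.5² × L = 0.785398 × 843.807126 = 662.724567

L=843.807 V=662.725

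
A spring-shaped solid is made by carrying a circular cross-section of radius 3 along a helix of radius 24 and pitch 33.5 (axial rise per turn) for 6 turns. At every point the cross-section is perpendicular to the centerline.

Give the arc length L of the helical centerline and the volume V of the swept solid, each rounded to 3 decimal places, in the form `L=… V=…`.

2πR = 2π·24 = 150.796447
per-turn = √(150.796447² + 33.5²) = √(22739.5685 + 1122.25) = √23861.8185 = 154.472711
L = 6 × 154.472711 = 926.836268
V = π·3² × L = 28.274334 × 926.836268 = 26205.678092

L=926.836 V=26205.678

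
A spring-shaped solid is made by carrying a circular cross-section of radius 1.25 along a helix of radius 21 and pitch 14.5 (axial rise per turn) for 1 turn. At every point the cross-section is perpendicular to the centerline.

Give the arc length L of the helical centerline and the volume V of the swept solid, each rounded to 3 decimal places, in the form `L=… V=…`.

L=132.741 V=651.592

2πR = 2π·21 = 131.946891
per-turn = √(131.946891² + 14.5²) = √(17409.9822 + 210.25) = √17620.2322 = 132.741223
L = 1 × 132.741223 = 132.741223
V = π·1.25² × L = 4.908739 × 132.741223 = 651.591952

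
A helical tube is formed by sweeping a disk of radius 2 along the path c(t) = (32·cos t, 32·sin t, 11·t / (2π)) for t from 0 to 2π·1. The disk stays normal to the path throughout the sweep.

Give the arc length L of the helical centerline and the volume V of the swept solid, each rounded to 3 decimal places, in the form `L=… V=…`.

L=201.363 V=2530.397

2πR = 2π·32 = 201.061930
per-turn = √(201.061930² + 11²) = √(40425.8996 + 121) = √40546.8996 = 201.362607
L = 1 × 201.362607 = 201.362607
V = π·2² × L = 12.566371 × 201.362607 = 2530.397151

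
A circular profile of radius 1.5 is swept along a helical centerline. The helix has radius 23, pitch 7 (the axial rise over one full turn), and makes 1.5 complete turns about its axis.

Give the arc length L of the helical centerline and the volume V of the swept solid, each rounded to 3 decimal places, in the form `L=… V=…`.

2πR = 2π·23 = 144.513262
per-turn = √(144.513262² + 7²) = √(20884.0829 + 49) = √20933.0829 = 144.682697
L = 1.5 × 144.682697 = 217.024046
V = π·1.5² × L = 7.068583 × 217.024046 = 1534.052584

L=217.024 V=1534.053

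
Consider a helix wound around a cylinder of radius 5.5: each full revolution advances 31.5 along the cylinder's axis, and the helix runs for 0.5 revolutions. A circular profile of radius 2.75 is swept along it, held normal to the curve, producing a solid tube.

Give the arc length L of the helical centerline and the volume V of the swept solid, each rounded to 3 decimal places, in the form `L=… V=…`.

2πR = 2π·5.5 = 34.557519
per-turn = √(34.557519² + 31.5²) = √(1194.2221 + 992.25) = √2186.4721 = 46.759728
L = 0.5 × 46.759728 = 23.379864
V = π·2.75² × L = 23.758294 × 23.379864 = 555.465689

L=23.380 V=555.466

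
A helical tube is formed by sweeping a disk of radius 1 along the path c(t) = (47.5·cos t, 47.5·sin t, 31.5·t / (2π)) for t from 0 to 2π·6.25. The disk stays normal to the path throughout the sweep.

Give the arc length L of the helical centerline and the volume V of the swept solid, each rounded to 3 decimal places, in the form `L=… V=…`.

L=1875.681 V=5892.627

2πR = 2π·47.5 = 298.451302
per-turn = √(298.451302² + 31.5²) = √(89073.1797 + 992.25) = √90065.4297 = 300.109030
L = 6.25 × 300.109030 = 1875.681436
V = π·1² × L = 3.141593 × 1875.681436 = 5892.627019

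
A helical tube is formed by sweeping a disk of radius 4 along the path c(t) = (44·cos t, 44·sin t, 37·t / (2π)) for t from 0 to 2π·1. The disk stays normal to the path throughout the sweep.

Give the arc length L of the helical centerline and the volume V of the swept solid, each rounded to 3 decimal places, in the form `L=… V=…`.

2πR = 2π·44 = 276.460154
per-turn = √(276.460154² + 37²) = √(76430.2165 + 1369) = √77799.2165 = 278.925109
L = 1 × 278.925109 = 278.925109
V = π·4² × L = 50.265482 × 278.925109 = 14020.305178

L=278.925 V=14020.305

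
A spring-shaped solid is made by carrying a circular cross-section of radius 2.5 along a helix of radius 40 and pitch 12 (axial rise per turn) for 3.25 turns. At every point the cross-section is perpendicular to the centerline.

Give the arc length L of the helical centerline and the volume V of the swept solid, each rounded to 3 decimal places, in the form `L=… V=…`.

L=817.745 V=16056.378

2πR = 2π·40 = 251.327412
per-turn = √(251.327412² + 12²) = √(63165.4682 + 144) = √63309.4682 = 251.613728
L = 3.25 × 251.613728 = 817.744616
V = π·2.5² × L = 19.634954 × 817.744616 = 16056.377995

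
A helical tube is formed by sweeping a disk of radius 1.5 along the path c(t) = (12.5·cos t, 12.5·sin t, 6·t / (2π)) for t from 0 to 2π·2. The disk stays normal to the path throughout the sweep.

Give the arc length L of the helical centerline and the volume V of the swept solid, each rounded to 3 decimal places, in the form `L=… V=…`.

2πR = 2π·12.5 = 78.539816
per-turn = √(78.539816² + 6²) = √(6168.5028 + 36) = √6204.5028 = 78.768666
L = 2 × 78.768666 = 157.537332
V = π·1.5² × L = 7.068583 × 157.537332 = 1113.565782

L=157.537 V=1113.566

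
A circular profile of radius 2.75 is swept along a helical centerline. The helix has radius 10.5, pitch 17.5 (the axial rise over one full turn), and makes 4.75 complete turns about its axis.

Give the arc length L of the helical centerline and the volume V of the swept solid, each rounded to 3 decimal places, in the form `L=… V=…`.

2πR = 2π·10.5 = 65.973446
per-turn = √(65.973446² + 17.5²) = √(4352.4955 + 306.25) = √4658.7455 = 68.255004
L = 4.75 × 68.255004 = 324.211268
V = π·2.75² × L = 23.758294 × 324.211268 = 7702.706766

L=324.211 V=7702.707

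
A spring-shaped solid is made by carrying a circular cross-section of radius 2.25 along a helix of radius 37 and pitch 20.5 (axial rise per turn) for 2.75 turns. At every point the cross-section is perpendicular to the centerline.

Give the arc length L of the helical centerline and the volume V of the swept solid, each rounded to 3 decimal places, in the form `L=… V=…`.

L=641.795 V=10207.306

2πR = 2π·37 = 232.477856
per-turn = √(232.477856² + 20.5²) = √(54045.9537 + 420.25) = √54466.2037 = 233.379956
L = 2.75 × 233.379956 = 641.794878
V = π·2.25² × L = 15.904313 × 641.794878 = 10207.306500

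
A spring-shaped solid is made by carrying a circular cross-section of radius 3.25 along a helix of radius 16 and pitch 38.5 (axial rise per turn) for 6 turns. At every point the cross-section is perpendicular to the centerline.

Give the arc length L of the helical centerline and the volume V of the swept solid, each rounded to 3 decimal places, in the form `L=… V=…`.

2πR = 2π·16 = 100.530965
per-turn = √(100.530965² + 38.5²) = √(10106.4749 + 1482.25) = √11588.7249 = 107.650940
L = 6 × 107.650940 = 645.905641
V = π·3.25² × L = 33.183072 × 645.905641 = 21433.133640

L=645.906 V=21433.134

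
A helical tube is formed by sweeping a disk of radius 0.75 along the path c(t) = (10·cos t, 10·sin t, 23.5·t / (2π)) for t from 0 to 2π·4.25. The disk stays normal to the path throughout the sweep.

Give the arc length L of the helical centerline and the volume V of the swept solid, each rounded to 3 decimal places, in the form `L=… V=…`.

L=285.102 V=503.816

2πR = 2π·10 = 62.831853
per-turn = √(62.831853² + 23.5²) = √(3947.8418 + 552.25) = √4500.0918 = 67.082723
L = 4.25 × 67.082723 = 285.101574
V = π·0.75² × L = 1.767146 × 285.101574 = 503.816068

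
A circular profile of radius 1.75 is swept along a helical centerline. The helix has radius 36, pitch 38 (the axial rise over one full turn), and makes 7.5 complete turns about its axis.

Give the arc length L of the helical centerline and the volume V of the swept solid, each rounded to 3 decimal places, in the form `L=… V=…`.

L=1720.233 V=16550.581

2πR = 2π·36 = 226.194671
per-turn = √(226.194671² + 38²) = √(51164.0292 + 1444) = √52608.0292 = 229.364403
L = 7.5 × 229.364403 = 1720.233020
V = π·1.75² × L = 9.621128 × 1720.233020 = 16550.581219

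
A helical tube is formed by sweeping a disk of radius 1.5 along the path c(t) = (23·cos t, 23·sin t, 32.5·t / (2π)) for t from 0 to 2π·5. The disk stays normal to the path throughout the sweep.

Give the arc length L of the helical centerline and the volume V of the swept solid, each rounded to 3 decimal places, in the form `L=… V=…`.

2πR = 2π·23 = 144.513262
per-turn = √(144.513262² + 32.5²) = √(20884.0829 + 1056.25) = √21940.3329 = 148.122695
L = 5 × 148.122695 = 740.613477
V = π·1.5² × L = 7.068583 × 740.613477 = 5235.088184

L=740.613 V=5235.088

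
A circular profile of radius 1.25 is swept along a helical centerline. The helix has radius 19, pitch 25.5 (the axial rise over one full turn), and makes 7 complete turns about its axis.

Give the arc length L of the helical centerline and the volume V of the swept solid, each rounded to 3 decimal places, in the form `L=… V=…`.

L=854.515 V=4194.591

2πR = 2π·19 = 119.380521
per-turn = √(119.380521² + 25.5²) = √(14251.7088 + 650.25) = √14901.9588 = 122.073579
L = 7 × 122.073579 = 854.515055
V = π·1.25² × L = 4.908739 × 854.515055 = 4194.590967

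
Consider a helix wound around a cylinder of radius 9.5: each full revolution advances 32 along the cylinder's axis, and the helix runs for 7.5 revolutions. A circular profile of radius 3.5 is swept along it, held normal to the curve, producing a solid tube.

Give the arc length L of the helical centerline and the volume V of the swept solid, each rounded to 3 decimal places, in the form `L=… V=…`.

2πR = 2π·9.5 = 59.690260
per-turn = √(59.690260² + 32²) = √(3562.9272 + 1024) = √4586.9272 = 67.726857
L = 7.5 × 67.726857 = 507.951429
V = π·3.5² × L = 38.484510 × 507.951429 = 19548.261858

L=507.951 V=19548.262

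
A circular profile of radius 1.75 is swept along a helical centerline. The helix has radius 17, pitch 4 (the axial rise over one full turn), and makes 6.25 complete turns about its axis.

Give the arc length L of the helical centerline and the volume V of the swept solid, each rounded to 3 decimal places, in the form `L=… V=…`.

2πR = 2π·17 = 106.814150
per-turn = √(106.814150² + 4²) = √(11409.2627 + 16) = √11425.2627 = 106.889020
L = 6.25 × 106.889020 = 668.056378
V = π·1.75² × L = 9.621128 × 668.056378 = 6427.455588

L=668.056 V=6427.456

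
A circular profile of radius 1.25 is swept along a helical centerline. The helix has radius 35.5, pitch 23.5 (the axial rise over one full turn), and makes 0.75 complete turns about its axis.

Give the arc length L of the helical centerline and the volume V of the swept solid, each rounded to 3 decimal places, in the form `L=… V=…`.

L=168.216 V=825.727

2πR = 2π·35.5 = 223.053078
per-turn = √(223.053078² + 23.5²) = √(49752.6758 + 552.25) = √50304.9258 = 224.287596
L = 0.75 × 224.287596 = 168.215697
V = π·1.25² × L = 4.908739 × 168.215697 = 825.726872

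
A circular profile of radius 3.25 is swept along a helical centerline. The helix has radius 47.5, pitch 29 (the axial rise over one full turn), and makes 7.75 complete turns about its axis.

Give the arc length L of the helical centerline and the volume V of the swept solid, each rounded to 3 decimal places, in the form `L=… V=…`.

2πR = 2π·47.5 = 298.451302
per-turn = √(298.451302² + 29²) = √(89073.1797 + 841) = √89914.1797 = 299.856932
L = 7.75 × 299.856932 = 2323.891224
V = π·3.25² × L = 33.183072 × 2323.891224 = 77113.850733

L=2323.891 V=77113.851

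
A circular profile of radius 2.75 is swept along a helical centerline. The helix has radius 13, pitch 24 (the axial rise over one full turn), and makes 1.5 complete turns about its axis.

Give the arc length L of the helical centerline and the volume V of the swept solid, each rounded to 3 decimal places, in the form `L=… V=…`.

2πR = 2π·13 = 81.681409
per-turn = √(81.681409² + 24²) = √(6671.8526 + 576) = √7247.8526 = 85.134321
L = 1.5 × 85.134321 = 127.701481
V = π·2.75² × L = 23.758294 × 127.701481 = 3033.969391

L=127.701 V=3033.969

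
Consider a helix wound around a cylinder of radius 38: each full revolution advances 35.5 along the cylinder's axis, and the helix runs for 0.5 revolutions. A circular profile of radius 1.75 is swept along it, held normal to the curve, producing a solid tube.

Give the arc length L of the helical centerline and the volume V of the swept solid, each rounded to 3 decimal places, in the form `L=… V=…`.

2πR = 2π·38 = 238.761042
per-turn = √(238.761042² + 35.5²) = √(57006.8350 + 1260.25) = √58267.0850 = 241.385760
L = 0.5 × 241.385760 = 120.692880
V = π·1.75² × L = 9.621128 × 120.692880 = 1161.201586

L=120.693 V=1161.202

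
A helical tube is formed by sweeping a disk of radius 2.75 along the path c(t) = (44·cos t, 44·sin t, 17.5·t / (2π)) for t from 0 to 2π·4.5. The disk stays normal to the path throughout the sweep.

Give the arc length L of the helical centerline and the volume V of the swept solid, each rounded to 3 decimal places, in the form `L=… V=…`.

L=1246.561 V=29616.155

2πR = 2π·44 = 276.460154
per-turn = √(276.460154² + 17.5²) = √(76430.2165 + 306.25) = √76736.4665 = 277.013477
L = 4.5 × 277.013477 = 1246.560647
V = π·2.75² × L = 23.758294 × 1246.560647 = 29616.154889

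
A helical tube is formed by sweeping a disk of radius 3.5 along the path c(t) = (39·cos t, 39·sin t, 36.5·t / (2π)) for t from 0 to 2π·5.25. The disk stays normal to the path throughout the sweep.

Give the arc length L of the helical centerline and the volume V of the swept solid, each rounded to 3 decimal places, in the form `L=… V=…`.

2πR = 2π·39 = 245.044227
per-turn = √(245.044227² + 36.5²) = √(60046.6732 + 1332.25) = √61378.9232 = 247.747701
L = 5.25 × 247.747701 = 1300.675428
V = π·3.5² × L = 38.484510 × 1300.675428 = 50055.856539

L=1300.675 V=50055.857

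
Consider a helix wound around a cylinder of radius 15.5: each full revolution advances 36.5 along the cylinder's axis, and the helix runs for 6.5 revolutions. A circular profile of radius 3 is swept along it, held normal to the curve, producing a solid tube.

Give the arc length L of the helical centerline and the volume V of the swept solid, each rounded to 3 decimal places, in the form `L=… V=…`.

L=676.029 V=19114.280

2πR = 2π·15.5 = 97.389372
per-turn = √(97.389372² + 36.5²) = √(9484.6898 + 1332.25) = √10816.9398 = 104.004518
L = 6.5 × 104.004518 = 676.029369
V = π·3² × L = 28.274334 × 676.029369 = 19114.280094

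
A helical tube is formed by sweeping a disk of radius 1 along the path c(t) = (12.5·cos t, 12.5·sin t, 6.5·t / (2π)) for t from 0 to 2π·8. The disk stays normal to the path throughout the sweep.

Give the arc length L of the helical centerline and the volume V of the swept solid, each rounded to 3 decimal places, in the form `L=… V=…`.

L=630.467 V=1980.669

2πR = 2π·12.5 = 78.539816
per-turn = √(78.539816² + 6.5²) = √(6168.5028 + 42.25) = √6210.7528 = 78.808329
L = 8 × 78.808329 = 630.466634
V = π·1² × L = 3.141593 × 630.466634 = 1980.669344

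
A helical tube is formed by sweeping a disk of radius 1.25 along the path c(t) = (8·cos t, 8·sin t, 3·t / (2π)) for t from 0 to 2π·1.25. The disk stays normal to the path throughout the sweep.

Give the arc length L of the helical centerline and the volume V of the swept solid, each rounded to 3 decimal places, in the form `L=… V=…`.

L=62.944 V=308.974

2πR = 2π·8 = 50.265482
per-turn = √(50.265482² + 3²) = √(2526.6187 + 9) = √2535.6187 = 50.354928
L = 1.25 × 50.354928 = 62.943659
V = π·1.25² × L = 4.908739 × 62.943659 = 308.973966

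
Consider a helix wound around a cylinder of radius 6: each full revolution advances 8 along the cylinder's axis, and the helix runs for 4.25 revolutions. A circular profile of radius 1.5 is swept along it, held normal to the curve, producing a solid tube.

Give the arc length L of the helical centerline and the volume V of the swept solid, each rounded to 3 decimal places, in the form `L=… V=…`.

L=163.789 V=1157.756

2πR = 2π·6 = 37.699112
per-turn = √(37.699112² + 8²) = √(1421.2230 + 64) = √1485.2230 = 38.538591
L = 4.25 × 38.538591 = 163.789014
V = π·1.5² × L = 7.068583 × 163.789014 = 1157.756316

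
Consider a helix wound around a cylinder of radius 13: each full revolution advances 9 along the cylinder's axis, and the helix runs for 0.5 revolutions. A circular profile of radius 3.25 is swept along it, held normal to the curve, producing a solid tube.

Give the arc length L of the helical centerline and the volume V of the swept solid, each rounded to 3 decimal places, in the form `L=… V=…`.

L=41.088 V=1363.422

2πR = 2π·13 = 81.681409
per-turn = √(81.681409² + 9²) = √(6671.8526 + 81) = √6752.8526 = 82.175742
L = 0.5 × 82.175742 = 41.087871
V = π·3.25² × L = 33.183072 × 41.087871 = 1363.421798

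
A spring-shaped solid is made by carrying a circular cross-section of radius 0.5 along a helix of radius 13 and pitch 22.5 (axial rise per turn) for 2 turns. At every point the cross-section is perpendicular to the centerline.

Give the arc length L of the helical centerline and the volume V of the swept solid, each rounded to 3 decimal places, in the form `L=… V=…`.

2πR = 2π·13 = 81.681409
per-turn = √(81.681409² + 22.5²) = √(6671.8526 + 506.25) = √7178.1026 = 84.723684
L = 2 × 84.723684 = 169.447367
V = π·0.5² × L = 0.785398 × 169.447367 = 133.083651

L=169.447 V=133.084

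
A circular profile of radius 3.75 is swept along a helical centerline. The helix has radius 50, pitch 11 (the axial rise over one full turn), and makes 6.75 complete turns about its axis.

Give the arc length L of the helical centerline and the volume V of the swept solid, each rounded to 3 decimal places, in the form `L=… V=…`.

2πR = 2π·50 = 314.159265
per-turn = √(314.159265² + 11²) = √(98696.0440 + 121) = √98817.0440 = 314.351784
L = 6.75 × 314.351784 = 2121.874541
V = π·3.75² × L = 44.178647 × 2121.874541 = 93741.545670

L=2121.875 V=93741.546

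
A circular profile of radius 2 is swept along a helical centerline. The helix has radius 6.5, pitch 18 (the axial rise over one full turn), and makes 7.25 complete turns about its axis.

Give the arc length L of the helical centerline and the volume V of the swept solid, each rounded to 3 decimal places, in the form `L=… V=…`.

L=323.578 V=4066.198

2πR = 2π·6.5 = 40.840704
per-turn = √(40.840704² + 18²) = √(1667.9631 + 324) = √1991.9631 = 44.631414
L = 7.25 × 44.631414 = 323.577754
V = π·2² × L = 12.566371 × 323.577754 = 4066.197977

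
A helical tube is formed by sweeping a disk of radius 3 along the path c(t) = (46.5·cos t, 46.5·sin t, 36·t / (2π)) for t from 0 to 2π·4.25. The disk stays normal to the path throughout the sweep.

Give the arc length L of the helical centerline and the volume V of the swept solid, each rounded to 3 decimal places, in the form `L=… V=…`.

2πR = 2π·46.5 = 292.168117
per-turn = √(292.168117² + 36²) = √(85362.2085 + 1296) = √86658.2085 = 294.377663
L = 4.25 × 294.377663 = 1251.105068
V = π·3² × L = 28.274334 × 1251.105068 = 35374.162406

L=1251.105 V=35374.162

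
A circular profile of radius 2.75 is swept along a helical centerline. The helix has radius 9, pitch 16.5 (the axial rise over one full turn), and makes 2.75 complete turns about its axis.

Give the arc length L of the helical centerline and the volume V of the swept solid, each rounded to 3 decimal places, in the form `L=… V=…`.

L=161.993 V=3848.689

2πR = 2π·9 = 56.548668
per-turn = √(56.548668² + 16.5²) = √(3197.7518 + 272.25) = √3470.0018 = 58.906721
L = 2.75 × 58.906721 = 161.993484
V = π·2.75² × L = 23.758294 × 161.993484 = 3848.688887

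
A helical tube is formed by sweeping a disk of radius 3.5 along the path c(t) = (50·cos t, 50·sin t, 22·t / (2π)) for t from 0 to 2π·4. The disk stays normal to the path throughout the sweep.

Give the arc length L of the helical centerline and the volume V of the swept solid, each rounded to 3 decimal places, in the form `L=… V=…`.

2πR = 2π·50 = 314.159265
per-turn = √(314.159265² + 22²) = √(98696.0440 + 484) = √99180.0440 = 314.928633
L = 4 × 314.928633 = 1259.714533
V = π·3.5² × L = 38.484510 × 1259.714533 = 48479.496543

L=1259.715 V=48479.497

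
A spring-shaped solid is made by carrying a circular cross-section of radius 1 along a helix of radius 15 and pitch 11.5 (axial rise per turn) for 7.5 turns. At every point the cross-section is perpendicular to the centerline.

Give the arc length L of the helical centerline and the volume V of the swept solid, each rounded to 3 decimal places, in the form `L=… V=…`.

L=712.101 V=2237.131

2πR = 2π·15 = 94.247780
per-turn = √(94.247780² + 11.5²) = √(8882.6440 + 132.25) = √9014.8940 = 94.946795
L = 7.5 × 94.946795 = 712.100966
V = π·1² × L = 3.141593 × 712.100966 = 2237.131162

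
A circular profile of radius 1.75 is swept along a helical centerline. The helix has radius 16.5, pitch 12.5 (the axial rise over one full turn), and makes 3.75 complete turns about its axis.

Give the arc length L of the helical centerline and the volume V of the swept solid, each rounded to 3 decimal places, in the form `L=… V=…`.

L=391.588 V=3767.516

2πR = 2π·16.5 = 103.672558
per-turn = √(103.672558² + 12.5²) = √(10747.9992 + 156.25) = √10904.2492 = 104.423413
L = 3.75 × 104.423413 = 391.587799
V = π·1.75² × L = 9.621128 × 391.587799 = 3767.516142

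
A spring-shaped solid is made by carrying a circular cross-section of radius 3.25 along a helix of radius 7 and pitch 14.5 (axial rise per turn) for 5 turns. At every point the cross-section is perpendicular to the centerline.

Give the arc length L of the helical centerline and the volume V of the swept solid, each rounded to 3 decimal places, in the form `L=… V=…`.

2πR = 2π·7 = 43.982297
per-turn = √(43.982297² + 14.5²) = √(1934.4425 + 210.25) = √2144.6925 = 46.310824
L = 5 × 46.310824 = 231.554122
V = π·3.25² × L = 33.183072 × 231.554122 = 7683.677206

L=231.554 V=7683.677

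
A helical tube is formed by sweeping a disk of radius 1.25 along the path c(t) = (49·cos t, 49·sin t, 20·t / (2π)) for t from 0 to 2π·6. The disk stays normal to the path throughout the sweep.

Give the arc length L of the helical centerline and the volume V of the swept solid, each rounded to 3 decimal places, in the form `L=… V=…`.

2πR = 2π·49 = 307.876080
per-turn = √(307.876080² + 20²) = √(94787.6807 + 400) = √95187.6807 = 308.525008
L = 6 × 308.525008 = 1851.150049
V = π·1.25² × L = 4.908739 × 1851.150049 = 9086.811554

L=1851.150 V=9086.812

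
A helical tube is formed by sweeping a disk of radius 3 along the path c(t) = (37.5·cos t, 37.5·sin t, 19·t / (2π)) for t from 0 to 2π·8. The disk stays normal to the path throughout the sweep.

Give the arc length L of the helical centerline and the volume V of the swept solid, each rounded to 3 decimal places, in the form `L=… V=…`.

2πR = 2π·37.5 = 235.619449
per-turn = √(235.619449² + 19²) = √(55516.5248 + 361) = √55877.5248 = 236.384273
L = 8 × 236.384273 = 1891.074188
V = π·3² × L = 28.274334 × 1891.074188 = 53468.862987

L=1891.074 V=53468.863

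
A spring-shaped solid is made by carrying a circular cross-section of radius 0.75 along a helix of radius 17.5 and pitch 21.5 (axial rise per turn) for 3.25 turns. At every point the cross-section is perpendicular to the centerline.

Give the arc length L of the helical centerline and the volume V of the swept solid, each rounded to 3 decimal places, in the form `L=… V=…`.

2πR = 2π·17.5 = 109.955743
per-turn = √(109.955743² + 21.5²) = √(12090.2654 + 462.25) = √12552.5154 = 112.038009
L = 3.25 × 112.038009 = 364.123528
V = π·0.75² × L = 1.767146 × 364.123528 = 643.459388

L=364.124 V=643.459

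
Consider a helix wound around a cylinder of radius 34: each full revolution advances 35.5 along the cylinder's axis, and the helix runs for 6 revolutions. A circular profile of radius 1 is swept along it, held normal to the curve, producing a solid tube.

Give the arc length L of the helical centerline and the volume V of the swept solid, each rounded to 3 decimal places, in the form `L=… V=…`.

2πR = 2π·34 = 213.628300
per-turn = √(213.628300² + 35.5²) = √(45637.0508 + 1260.25) = √46897.3008 = 216.557846
L = 6 × 216.557846 = 1299.347077
V = π·1² × L = 3.141593 × 1299.347077 = 4082.019232

L=1299.347 V=4082.019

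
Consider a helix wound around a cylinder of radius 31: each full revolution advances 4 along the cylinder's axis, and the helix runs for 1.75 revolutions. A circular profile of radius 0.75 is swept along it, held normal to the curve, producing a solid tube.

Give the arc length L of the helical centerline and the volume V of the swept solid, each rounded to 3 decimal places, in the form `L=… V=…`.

L=340.935 V=602.481

2πR = 2π·31 = 194.778745
per-turn = √(194.778745² + 4²) = √(37938.7593 + 16) = √37954.7593 = 194.819812
L = 1.75 × 194.819812 = 340.934672
V = π·0.75² × L = 1.767146 × 340.934672 = 602.481296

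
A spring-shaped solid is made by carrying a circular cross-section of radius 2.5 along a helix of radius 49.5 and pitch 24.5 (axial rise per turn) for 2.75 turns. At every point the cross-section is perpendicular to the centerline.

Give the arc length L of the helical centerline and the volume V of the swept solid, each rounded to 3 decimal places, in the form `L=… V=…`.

L=857.948 V=16845.773

2πR = 2π·49.5 = 311.017673
per-turn = √(311.017673² + 24.5²) = √(96731.9927 + 600.25) = √97332.2427 = 311.981158
L = 2.75 × 311.981158 = 857.948184
V = π·2.5² × L = 19.634954 × 857.948184 = 16845.773192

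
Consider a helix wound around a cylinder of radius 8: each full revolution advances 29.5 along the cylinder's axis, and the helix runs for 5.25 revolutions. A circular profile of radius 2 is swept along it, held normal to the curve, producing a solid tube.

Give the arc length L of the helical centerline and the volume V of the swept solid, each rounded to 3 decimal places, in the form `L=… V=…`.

L=305.984 V=3845.108

2πR = 2π·8 = 50.265482
per-turn = √(50.265482² + 29.5²) = √(2526.6187 + 870.25) = √3396.8687 = 58.282662
L = 5.25 × 58.282662 = 305.983977
V = π·2² × L = 12.566371 × 305.983977 = 3845.108059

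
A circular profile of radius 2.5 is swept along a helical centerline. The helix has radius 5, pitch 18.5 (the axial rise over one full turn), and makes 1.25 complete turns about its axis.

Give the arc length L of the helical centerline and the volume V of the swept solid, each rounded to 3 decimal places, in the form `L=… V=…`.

L=45.573 V=894.822

2πR = 2π·5 = 31.415927
per-turn = √(31.415927² + 18.5²) = √(986.9604 + 342.25) = √1329.2104 = 36.458338
L = 1.25 × 36.458338 = 45.572923
V = π·2.5² × L = 19.634954 × 45.572923 = 894.822251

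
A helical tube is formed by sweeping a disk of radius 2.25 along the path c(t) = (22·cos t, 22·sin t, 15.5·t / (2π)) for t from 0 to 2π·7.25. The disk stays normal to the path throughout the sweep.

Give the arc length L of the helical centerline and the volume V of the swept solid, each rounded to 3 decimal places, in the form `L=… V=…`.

2πR = 2π·22 = 138.230077
per-turn = √(138.230077² + 15.5²) = √(19107.5541 + 240.25) = √19347.8041 = 139.096384
L = 7.25 × 139.096384 = 1008.448786
V = π·2.25² × L = 15.904313 × 1008.448786 = 16038.684945

L=1008.449 V=16038.685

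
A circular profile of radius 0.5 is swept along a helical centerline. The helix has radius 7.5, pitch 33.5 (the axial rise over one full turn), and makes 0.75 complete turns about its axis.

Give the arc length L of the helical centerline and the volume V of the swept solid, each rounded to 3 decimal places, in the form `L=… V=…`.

L=43.363 V=34.058

2πR = 2π·7.5 = 47.123890
per-turn = √(47.123890² + 33.5²) = √(2220.6610 + 1122.25) = √3342.9110 = 57.817912
L = 0.75 × 57.817912 = 43.363434
V = π·0.5² × L = 0.785398 × 43.363434 = 34.057562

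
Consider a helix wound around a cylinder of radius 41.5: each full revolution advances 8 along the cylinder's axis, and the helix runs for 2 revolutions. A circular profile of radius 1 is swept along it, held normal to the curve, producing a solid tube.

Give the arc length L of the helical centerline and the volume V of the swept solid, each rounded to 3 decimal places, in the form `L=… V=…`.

L=521.750 V=1639.125

2πR = 2π·41.5 = 260.752190
per-turn = √(260.752190² + 8²) = √(67991.7047 + 64) = √68055.7047 = 260.874883
L = 2 × 260.874883 = 521.749767
V = π·1² × L = 3.141593 × 521.749767 = 1639.125234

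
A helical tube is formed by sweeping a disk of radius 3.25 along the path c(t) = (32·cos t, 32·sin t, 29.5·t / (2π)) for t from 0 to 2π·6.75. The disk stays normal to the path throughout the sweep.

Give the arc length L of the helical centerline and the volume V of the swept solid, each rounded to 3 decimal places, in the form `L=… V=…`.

L=1371.698 V=45517.159

2πR = 2π·32 = 201.061930
per-turn = √(201.061930² + 29.5²) = √(40425.8996 + 870.25) = √41296.1496 = 203.214541
L = 6.75 × 203.214541 = 1371.698151
V = π·3.25² × L = 33.183072 × 1371.698151 = 45517.159059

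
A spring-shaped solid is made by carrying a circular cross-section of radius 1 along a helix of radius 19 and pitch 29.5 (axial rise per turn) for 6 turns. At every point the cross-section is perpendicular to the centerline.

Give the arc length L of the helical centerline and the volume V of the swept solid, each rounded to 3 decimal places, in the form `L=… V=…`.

L=737.828 V=2317.956

2πR = 2π·19 = 119.380521
per-turn = √(119.380521² + 29.5²) = √(14251.7088 + 870.25) = √15121.9588 = 122.971374
L = 6 × 122.971374 = 737.828242
V = π·1² × L = 3.141593 × 737.828242 = 2317.955786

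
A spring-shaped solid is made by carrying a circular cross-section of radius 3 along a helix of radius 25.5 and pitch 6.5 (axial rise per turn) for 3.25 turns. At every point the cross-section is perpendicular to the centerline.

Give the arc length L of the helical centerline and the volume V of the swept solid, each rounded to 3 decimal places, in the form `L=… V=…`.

L=521.147 V=14735.093

2πR = 2π·25.5 = 160.221225
per-turn = √(160.221225² + 6.5²) = √(25670.8410 + 42.25) = √25713.0910 = 160.353020
L = 3.25 × 160.353020 = 521.147315
V = π·3² × L = 28.274334 × 521.147315 = 14735.093193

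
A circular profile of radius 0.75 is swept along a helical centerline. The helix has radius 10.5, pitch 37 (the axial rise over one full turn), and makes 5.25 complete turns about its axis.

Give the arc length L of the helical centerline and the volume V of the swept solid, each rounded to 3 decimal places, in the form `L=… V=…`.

L=397.113 V=701.757

2πR = 2π·10.5 = 65.973446
per-turn = √(65.973446² + 37²) = √(4352.4955 + 1369) = √5721.4955 = 75.640568
L = 5.25 × 75.640568 = 397.112982
V = π·0.75² × L = 1.767146 × 397.112982 = 701.756566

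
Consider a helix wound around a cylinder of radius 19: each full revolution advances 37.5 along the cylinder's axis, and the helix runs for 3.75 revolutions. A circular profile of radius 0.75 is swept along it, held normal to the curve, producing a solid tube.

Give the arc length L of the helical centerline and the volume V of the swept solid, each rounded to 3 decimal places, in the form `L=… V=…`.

L=469.244 V=829.223

2πR = 2π·19 = 119.380521
per-turn = √(119.380521² + 37.5²) = √(14251.7088 + 1406.25) = √15657.9588 = 125.131766
L = 3.75 × 125.131766 = 469.244121
V = π·0.75² × L = 1.767146 × 469.244121 = 829.222809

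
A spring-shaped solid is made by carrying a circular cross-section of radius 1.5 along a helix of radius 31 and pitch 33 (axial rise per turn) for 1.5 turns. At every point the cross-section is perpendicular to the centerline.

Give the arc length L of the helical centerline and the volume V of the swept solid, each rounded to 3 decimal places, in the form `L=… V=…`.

L=296.332 V=2094.645

2πR = 2π·31 = 194.778745
per-turn = √(194.778745² + 33²) = √(37938.7593 + 1089) = √39027.7593 = 197.554446
L = 1.5 × 197.554446 = 296.331670
V = π·1.5² × L = 7.068583 × 296.331670 = 2094.645142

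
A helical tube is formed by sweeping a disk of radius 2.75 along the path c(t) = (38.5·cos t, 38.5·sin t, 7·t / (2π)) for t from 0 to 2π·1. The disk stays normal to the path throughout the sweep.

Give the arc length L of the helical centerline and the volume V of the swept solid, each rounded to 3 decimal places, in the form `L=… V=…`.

L=242.004 V=5749.600

2πR = 2π·38.5 = 241.902634
per-turn = √(241.902634² + 7²) = √(58516.8845 + 49) = √58565.8845 = 242.003894
L = 1 × 242.003894 = 242.003894
V = π·2.75² × L = 23.758294 × 242.003894 = 5749.599759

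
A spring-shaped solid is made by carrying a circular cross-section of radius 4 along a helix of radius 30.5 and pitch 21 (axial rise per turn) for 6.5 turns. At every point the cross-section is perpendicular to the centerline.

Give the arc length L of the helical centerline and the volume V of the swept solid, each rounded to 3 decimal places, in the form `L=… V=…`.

L=1253.098 V=62987.583

2πR = 2π·30.5 = 191.637152
per-turn = √(191.637152² + 21²) = √(36724.7980 + 441) = √37165.7980 = 192.784330
L = 6.5 × 192.784330 = 1253.098146
V = π·4² × L = 50.265482 × 1253.098146 = 62987.582895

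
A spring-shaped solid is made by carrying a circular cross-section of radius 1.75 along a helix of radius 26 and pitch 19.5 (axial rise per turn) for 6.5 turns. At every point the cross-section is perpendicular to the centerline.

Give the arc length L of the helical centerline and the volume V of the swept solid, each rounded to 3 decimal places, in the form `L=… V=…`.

2πR = 2π·26 = 163.362818
per-turn = √(163.362818² + 19.5²) = √(26687.4103 + 380.25) = √27067.6603 = 164.522522
L = 6.5 × 164.522522 = 1069.396394
V = π·1.75² × L = 9.621128 × 1069.396394 = 10288.799057

L=1069.396 V=10288.799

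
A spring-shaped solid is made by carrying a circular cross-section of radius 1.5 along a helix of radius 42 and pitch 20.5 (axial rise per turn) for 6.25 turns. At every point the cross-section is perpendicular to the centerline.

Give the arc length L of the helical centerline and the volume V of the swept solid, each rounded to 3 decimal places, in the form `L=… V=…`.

2πR = 2π·42 = 263.893783
per-turn = √(263.893783² + 20.5²) = √(69639.9287 + 420.25) = √70060.1787 = 264.688834
L = 6.25 × 264.688834 = 1654.305210
V = π·1.5² × L = 7.068583 × 1654.305210 = 11693.594464

L=1654.305 V=11693.594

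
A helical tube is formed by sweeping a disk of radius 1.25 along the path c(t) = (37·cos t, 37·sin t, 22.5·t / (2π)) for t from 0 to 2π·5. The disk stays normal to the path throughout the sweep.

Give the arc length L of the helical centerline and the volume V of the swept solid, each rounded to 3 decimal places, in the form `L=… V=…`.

L=1167.821 V=5732.526

2πR = 2π·37 = 232.477856
per-turn = √(232.477856² + 22.5²) = √(54045.9537 + 506.25) = √54552.2037 = 233.564132
L = 5 × 233.564132 = 1167.820659
V = π·1.25² × L = 4.908739 × 1167.820659 = 5732.526257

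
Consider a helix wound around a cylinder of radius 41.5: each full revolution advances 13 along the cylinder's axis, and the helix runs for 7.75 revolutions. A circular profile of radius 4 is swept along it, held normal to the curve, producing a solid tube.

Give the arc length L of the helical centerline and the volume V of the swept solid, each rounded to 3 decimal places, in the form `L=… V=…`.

2πR = 2π·41.5 = 260.752190
per-turn = √(260.752190² + 13²) = √(67991.7047 + 169) = √68160.7047 = 261.076052
L = 7.75 × 261.076052 = 2023.339400
V = π·4² × L = 50.265482 × 2023.339400 = 101704.131111

L=2023.339 V=101704.131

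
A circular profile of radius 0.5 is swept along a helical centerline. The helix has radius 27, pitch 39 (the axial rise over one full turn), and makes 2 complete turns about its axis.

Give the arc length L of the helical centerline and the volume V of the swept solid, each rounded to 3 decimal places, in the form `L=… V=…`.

2πR = 2π·27 = 169.646003
per-turn = √(169.646003² + 39²) = √(28779.7664 + 1521) = √30300.7664 = 174.071153
L = 2 × 174.071153 = 348.142307
V = π·0.5² × L = 0.785398 × 348.142307 = 273.430328

L=348.142 V=273.430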